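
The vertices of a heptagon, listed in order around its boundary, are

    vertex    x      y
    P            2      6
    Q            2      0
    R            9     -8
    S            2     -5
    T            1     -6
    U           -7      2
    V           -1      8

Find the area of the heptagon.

Apply the shoelace (surveyor's) formula: 2A = Σ (x_i·y_{i+1} − x_{i+1}·y_i), indices taken mod 7.
Cross-terms: -12, -16, -29, -7, -40, -54, -22  ⇒  Σ = -180
Area = |Σ|/2 = 90.

90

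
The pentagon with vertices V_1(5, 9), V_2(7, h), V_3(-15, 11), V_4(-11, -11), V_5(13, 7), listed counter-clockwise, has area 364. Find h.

14

The doubled signed area Σ (x_i y_{i+1} − x_{i+1} y_i) is linear in h.
With h=0 it equals 448; the coefficient of h is 20 (from the two edges through V_2).
So 20·h + 448 = 2·364 = 728 ⇒ h = 14.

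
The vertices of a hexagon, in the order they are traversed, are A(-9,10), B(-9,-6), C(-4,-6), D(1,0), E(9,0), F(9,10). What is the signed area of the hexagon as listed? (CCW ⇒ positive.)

225

Σ = (144) + (30) + (6) + (0) + (90) + (180) = 450
Signed area = Σ/2 = 225 (positive ⇒ counter-clockwise traversal).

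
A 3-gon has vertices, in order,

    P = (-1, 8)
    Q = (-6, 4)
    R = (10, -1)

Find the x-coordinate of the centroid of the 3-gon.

Apply Gauss's area formula. First the cross-terms c_i = x_i·y_{i+1} − x_{i+1}·y_i:
  44, -34, 79  ⇒  2A = 89, A = 44.5.
Then Σ (x_i + x_{i+1})·c_i = 267, so x̄ = 267 / (6·44.5) = 1.

1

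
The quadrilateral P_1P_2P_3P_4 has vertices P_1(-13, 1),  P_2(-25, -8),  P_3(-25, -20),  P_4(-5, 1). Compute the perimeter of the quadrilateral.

|P_1P_2| = √((-12)² + (-9)²) = √225 = 15
|P_2P_3| = √((0)² + (-12)²) = √144 = 12
|P_3P_4| = √((20)² + (21)²) = √841 = 29
|P_4P_1| = √((-8)² + (0)²) = √64 = 8
Perimeter = 15 + 12 + 29 + 8 = 64.

64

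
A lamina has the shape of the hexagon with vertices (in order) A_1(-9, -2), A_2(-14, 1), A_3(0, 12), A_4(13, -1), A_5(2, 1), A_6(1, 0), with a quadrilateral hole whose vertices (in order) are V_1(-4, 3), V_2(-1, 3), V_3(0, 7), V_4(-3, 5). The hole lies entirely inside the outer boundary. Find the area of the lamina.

166.5

Outer boundary:
Apply the shoelace formula: 2A = Σ (x_i·y_{i+1} − x_{i+1}·y_i), indices taken mod 6.
Cross-terms: -37, -168, -156, 15, -1, -2  ⇒  Σ = -349
Area = |Σ|/2 = 174.5.
Hole:
Apply the surveyor's formula: 2A = Σ (x_i·y_{i+1} − x_{i+1}·y_i), indices taken mod 4.
Cross-terms: -9, -7, 21, 11  ⇒  Σ = 16
Area = |Σ|/2 = 8.
Net area = 174.5 − 8 = 166.5.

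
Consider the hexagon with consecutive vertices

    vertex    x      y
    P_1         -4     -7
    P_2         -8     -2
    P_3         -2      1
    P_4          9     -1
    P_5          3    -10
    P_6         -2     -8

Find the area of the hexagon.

108

Apply the shoelace formula: 2A = Σ (x_i·y_{i+1} − x_{i+1}·y_i), indices taken mod 6.
P_1→P_2: (-4)(-2) − (-8)(-7) = -48
P_2→P_3: (-8)(1) − (-2)(-2) = -12
P_3→P_4: (-2)(-1) − (9)(1) = -7
P_4→P_5: (9)(-10) − (3)(-1) = -87
P_5→P_6: (3)(-8) − (-2)(-10) = -44
P_6→P_1: (-2)(-7) − (-4)(-8) = -18
Σ = -216
Area = |Σ|/2 = 108.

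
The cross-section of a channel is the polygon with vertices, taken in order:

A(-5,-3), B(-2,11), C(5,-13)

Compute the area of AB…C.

85

Apply the surveyor's formula: 2A = Σ (x_i·y_{i+1} − x_{i+1}·y_i), indices taken mod 3.
Cross-terms: -61, -29, -80  ⇒  Σ = -170
Area = |Σ|/2 = 85.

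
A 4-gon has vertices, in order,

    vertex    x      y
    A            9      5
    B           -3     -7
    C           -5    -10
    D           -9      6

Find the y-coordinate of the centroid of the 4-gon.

Apply the shoelace formula. First the cross-terms c_i = x_i·y_{i+1} − x_{i+1}·y_i:
  -48, -5, -120, -99  ⇒  2A = -272, A = -136.
Then Σ (y_i + y_{i+1})·c_i = -428, so ȳ = -428 / (6·(-136)) = 107/204.

107/204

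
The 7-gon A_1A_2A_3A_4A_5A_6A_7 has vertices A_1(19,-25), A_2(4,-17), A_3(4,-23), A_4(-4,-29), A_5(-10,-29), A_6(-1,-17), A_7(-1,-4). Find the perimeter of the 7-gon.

96

|A_1A_2| = √((-15)² + (8)²) = √289 = 17
|A_2A_3| = √((0)² + (-6)²) = √36 = 6
|A_3A_4| = √((-8)² + (-6)²) = √100 = 10
|A_4A_5| = √((-6)² + (0)²) = √36 = 6
|A_5A_6| = √((9)² + (12)²) = √225 = 15
|A_6A_7| = √((0)² + (13)²) = √169 = 13
|A_7A_1| = √((20)² + (-21)²) = √841 = 29
Perimeter = 17 + 6 + 10 + 6 + 15 + 13 + 29 = 96.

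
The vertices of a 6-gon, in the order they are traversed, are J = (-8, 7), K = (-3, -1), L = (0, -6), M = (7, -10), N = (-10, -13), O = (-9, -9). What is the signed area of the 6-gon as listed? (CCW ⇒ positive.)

-132

Apply the shoelace formula: 2A = Σ (x_i·y_{i+1} − x_{i+1}·y_i), indices taken mod 6.
Σ = (29) + (18) + (42) + (-191) + (-27) + (-135) = -264
Signed area = Σ/2 = -132 (negative ⇒ clockwise traversal).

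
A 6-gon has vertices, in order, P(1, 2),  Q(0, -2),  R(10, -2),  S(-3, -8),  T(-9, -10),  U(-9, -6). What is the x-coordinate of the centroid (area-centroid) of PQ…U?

Apply the shoelace formula. First the cross-terms c_i = x_i·y_{i+1} − x_{i+1}·y_i:
  -2, 20, -86, -42, -36, -12  ⇒  2A = -158, A = -79.
Then Σ (x_i + x_{i+1})·c_i = 844, so x̄ = 844 / (6·(-79)) = -422/237.

-422/237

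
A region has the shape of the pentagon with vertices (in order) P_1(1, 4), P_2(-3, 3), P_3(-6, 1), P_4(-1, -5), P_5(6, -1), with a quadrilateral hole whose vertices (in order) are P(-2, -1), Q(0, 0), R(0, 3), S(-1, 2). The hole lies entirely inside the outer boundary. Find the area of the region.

54.5

Outer boundary:
Apply the shoelace (surveyor's) formula: 2A = Σ (x_i·y_{i+1} − x_{i+1}·y_i), indices taken mod 5.
P_1→P_2: (1)(3) − (-3)(4) = 15
P_2→P_3: (-3)(1) − (-6)(3) = 15
P_3→P_4: (-6)(-5) − (-1)(1) = 31
P_4→P_5: (-1)(-1) − (6)(-5) = 31
P_5→P_1: (6)(4) − (1)(-1) = 25
Σ = 117
Area = |Σ|/2 = 58.5.
Hole:
Apply the shoelace (surveyor's) formula: 2A = Σ (x_i·y_{i+1} − x_{i+1}·y_i), indices taken mod 4.
Σ = (0) + (0) + (3) + (5) = 8
Area = |Σ|/2 = 4.
Net area = 58.5 − 4 = 54.5.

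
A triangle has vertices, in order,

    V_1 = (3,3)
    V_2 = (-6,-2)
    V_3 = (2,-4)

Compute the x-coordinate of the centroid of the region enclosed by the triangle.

-1/3

Apply the surveyor's formula. First the cross-terms c_i = x_i·y_{i+1} − x_{i+1}·y_i:
  12, 28, 18  ⇒  2A = 58, A = 29.
Then Σ (x_i + x_{i+1})·c_i = -58, so x̄ = -58 / (6·29) = -1/3.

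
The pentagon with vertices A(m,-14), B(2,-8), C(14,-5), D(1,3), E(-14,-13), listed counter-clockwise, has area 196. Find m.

The doubled signed area Σ (x_i y_{i+1} − x_{i+1} y_i) is linear in m.
With m=0 it equals 402; the coefficient of m is 5 (from the two edges through A).
So 5·m + 402 = 2·196 = 392 ⇒ m = -2.

-2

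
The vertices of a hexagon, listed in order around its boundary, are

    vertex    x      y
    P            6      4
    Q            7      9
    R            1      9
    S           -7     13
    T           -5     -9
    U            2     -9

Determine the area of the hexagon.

Apply the shoelace (surveyor's) formula: 2A = Σ (x_i·y_{i+1} − x_{i+1}·y_i), indices taken mod 6.
Σ = (26) + (54) + (76) + (128) + (63) + (62) = 409
Area = |Σ|/2 = 204.5.

204.5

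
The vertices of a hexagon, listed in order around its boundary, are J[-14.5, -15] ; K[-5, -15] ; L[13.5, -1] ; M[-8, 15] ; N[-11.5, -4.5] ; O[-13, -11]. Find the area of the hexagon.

428.25

J→K: (-14.5)(-15) − (-5)(-15) = 142.5
K→L: (-5)(-1) − (13.5)(-15) = 207.5
L→M: (13.5)(15) − (-8)(-1) = 194.5
M→N: (-8)(-4.5) − (-11.5)(15) = 208.5
N→O: (-11.5)(-11) − (-13)(-4.5) = 68
O→J: (-13)(-15) − (-14.5)(-11) = 35.5
Σ = 856.5
Area = |Σ|/2 = 428.25.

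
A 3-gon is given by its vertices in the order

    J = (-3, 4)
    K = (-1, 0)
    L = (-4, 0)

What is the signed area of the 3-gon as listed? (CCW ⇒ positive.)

Cross-terms: 4, 0, -16  ⇒  Σ = -12
Signed area = Σ/2 = -6 (negative ⇒ clockwise traversal).

-6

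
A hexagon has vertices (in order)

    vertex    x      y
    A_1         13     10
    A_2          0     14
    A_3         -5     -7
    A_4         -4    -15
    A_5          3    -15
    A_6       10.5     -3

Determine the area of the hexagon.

Apply the shoelace formula: 2A = Σ (x_i·y_{i+1} − x_{i+1}·y_i), indices taken mod 6.
Cross-terms: 182, 70, 47, 105, 148.5, 144  ⇒  Σ = 696.5
Area = |Σ|/2 = 348.25.

348.25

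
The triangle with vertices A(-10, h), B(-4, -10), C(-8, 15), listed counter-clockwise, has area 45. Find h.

5

Write out the shoelace sum; only the two edges meeting at A involve h:
2·Area = [((-8)·h − (-10)·15) + ((-10)·(-10) − (-4)·h)] + -140
       = -4·h + 110 = 90
⇒ h = 5.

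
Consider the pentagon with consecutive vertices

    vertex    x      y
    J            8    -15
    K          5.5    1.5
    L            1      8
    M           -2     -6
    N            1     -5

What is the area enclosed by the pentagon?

Cross-terms: 94.5, 42.5, 10, 16, 25  ⇒  Σ = 188
Area = |Σ|/2 = 94.

94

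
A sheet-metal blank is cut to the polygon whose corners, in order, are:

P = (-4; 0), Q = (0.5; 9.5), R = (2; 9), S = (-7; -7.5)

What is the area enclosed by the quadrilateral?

Apply the shoelace formula: 2A = Σ (x_i·y_{i+1} − x_{i+1}·y_i), indices taken mod 4.
P→Q: (-4)(9.5) − (0.5)(0) = -38
Q→R: (0.5)(9) − (2)(9.5) = -14.5
R→S: (2)(-7.5) − (-7)(9) = 48
S→P: (-7)(0) − (-4)(-7.5) = -30
Σ = -34.5
Area = |Σ|/2 = 17.25.

17.25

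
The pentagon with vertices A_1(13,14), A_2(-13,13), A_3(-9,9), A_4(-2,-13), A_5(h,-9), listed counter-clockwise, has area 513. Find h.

15

Write out the shoelace sum; only the two edges meeting at A_5 involve h:
2·Area = [((-2)·(-9) − h·(-13)) + (h·14 − 13·(-9))] + 486
       = 27·h + 621 = 1026
⇒ h = 15.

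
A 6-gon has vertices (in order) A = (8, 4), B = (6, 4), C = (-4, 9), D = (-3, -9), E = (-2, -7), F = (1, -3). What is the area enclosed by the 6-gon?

A→B: (8)(4) − (6)(4) = 8
B→C: (6)(9) − (-4)(4) = 70
C→D: (-4)(-9) − (-3)(9) = 63
D→E: (-3)(-7) − (-2)(-9) = 3
E→F: (-2)(-3) − (1)(-7) = 13
F→A: (1)(4) − (8)(-3) = 28
Σ = 185
Area = |Σ|/2 = 92.5.

92.5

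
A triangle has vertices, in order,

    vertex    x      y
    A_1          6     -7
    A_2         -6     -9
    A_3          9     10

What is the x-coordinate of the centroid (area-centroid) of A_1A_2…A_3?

3

Apply the shoelace formula. First the cross-terms c_i = x_i·y_{i+1} − x_{i+1}·y_i:
  -96, 21, -123  ⇒  2A = -198, A = -99.
Then Σ (x_i + x_{i+1})·c_i = -1782, so x̄ = -1782 / (6·(-99)) = 3.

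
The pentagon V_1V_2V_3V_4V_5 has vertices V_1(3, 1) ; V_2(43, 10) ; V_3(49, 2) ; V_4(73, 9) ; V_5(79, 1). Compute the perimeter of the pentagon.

|V_1V_2| = √((40)² + (9)²) = √1681 = 41
|V_2V_3| = √((6)² + (-8)²) = √100 = 10
|V_3V_4| = √((24)² + (7)²) = √625 = 25
|V_4V_5| = √((6)² + (-8)²) = √100 = 10
|V_5V_1| = √((-76)² + (0)²) = √5776 = 76
Perimeter = 41 + 10 + 25 + 10 + 76 = 162.

162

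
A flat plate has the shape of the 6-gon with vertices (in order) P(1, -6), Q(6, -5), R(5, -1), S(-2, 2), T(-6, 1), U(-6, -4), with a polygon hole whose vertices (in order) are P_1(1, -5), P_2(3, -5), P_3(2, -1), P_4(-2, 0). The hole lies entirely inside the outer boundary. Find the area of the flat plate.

56.5

Outer boundary:
Apply Gauss's area formula: 2A = Σ (x_i·y_{i+1} − x_{i+1}·y_i), indices taken mod 6.
Σ = (31) + (19) + (8) + (10) + (30) + (40) = 138
Area = |Σ|/2 = 69.
Hole:
Cross-terms: 10, 7, -2, 10  ⇒  Σ = 25
Area = |Σ|/2 = 12.5.
Net area = 69 − 12.5 = 56.5.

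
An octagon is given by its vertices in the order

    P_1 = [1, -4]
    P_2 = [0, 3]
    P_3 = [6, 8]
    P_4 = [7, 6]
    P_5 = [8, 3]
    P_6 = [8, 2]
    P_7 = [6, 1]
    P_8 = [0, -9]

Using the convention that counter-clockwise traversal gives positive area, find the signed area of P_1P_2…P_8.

Apply the surveyor's formula: 2A = Σ (x_i·y_{i+1} − x_{i+1}·y_i), indices taken mod 8.
Σ = (3) + (-18) + (-20) + (-27) + (-8) + (-4) + (-54) + (9) = -119
Signed area = Σ/2 = -59.5 (negative ⇒ clockwise traversal).

-59.5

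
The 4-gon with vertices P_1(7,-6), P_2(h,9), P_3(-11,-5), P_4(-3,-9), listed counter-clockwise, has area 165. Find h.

3

Write out the shoelace sum; only the two edges meeting at P_2 involve h:
2·Area = [(7·9 − h·(-6)) + (h·(-5) − (-11)·9)] + 165
       = 1·h + 327 = 330
⇒ h = 3.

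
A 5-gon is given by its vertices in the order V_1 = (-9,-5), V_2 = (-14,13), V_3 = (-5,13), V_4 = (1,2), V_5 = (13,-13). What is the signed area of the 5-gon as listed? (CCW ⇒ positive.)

-274

Apply the shoelace (surveyor's) formula: 2A = Σ (x_i·y_{i+1} − x_{i+1}·y_i), indices taken mod 5.
Cross-terms: -187, -117, -23, -39, -182  ⇒  Σ = -548
Signed area = Σ/2 = -274 (negative ⇒ clockwise traversal).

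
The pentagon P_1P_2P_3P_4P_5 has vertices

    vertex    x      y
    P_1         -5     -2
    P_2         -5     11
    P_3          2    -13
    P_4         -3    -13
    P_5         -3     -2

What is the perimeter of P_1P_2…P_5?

|P_1P_2| = √((0)² + (13)²) = √169 = 13
|P_2P_3| = √((7)² + (-24)²) = √625 = 25
|P_3P_4| = √((-5)² + (0)²) = √25 = 5
|P_4P_5| = √((0)² + (11)²) = √121 = 11
|P_5P_1| = √((-2)² + (0)²) = √4 = 2
Perimeter = 13 + 25 + 5 + 11 + 2 = 56.

56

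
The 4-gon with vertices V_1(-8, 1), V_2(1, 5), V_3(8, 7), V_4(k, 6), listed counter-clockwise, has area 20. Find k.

The doubled signed area Σ (x_i y_{i+1} − x_{i+1} y_i) is linear in k.
With k=0 it equals 22; the coefficient of k is -6 (from the two edges through V_4).
So -6·k + 22 = 2·20 = 40 ⇒ k = -3.

-3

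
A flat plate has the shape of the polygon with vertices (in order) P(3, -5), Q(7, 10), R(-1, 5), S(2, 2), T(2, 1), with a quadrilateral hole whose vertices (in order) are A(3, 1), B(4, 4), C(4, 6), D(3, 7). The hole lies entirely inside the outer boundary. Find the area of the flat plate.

Outer boundary:
Cross-terms: 65, 45, -12, -2, -13  ⇒  Σ = 83
Area = |Σ|/2 = 41.5.
Hole:
Σ = (8) + (8) + (10) + (-18) = 8
Area = |Σ|/2 = 4.
Net area = 41.5 − 4 = 37.5.

37.5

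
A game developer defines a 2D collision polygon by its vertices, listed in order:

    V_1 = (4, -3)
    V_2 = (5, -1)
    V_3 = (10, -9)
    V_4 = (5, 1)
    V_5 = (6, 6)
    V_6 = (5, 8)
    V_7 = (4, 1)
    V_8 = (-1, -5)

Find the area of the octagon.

Apply the shoelace (surveyor's) formula: 2A = Σ (x_i·y_{i+1} − x_{i+1}·y_i), indices taken mod 8.
Cross-terms: 11, -35, 55, 24, 18, -27, -19, 23  ⇒  Σ = 50
Area = |Σ|/2 = 25.

25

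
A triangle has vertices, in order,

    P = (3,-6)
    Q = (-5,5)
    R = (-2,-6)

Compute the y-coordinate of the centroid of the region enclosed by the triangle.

Apply the shoelace formula. First the cross-terms c_i = x_i·y_{i+1} − x_{i+1}·y_i:
  -15, 40, 30  ⇒  2A = 55, A = 27.5.
Then Σ (y_i + y_{i+1})·c_i = -385, so ȳ = -385 / (6·27.5) = -7/3.

-7/3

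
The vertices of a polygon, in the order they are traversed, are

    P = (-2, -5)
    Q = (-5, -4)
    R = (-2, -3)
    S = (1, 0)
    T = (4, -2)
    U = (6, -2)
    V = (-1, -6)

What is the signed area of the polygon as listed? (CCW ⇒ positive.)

-25

Apply Gauss's area formula: 2A = Σ (x_i·y_{i+1} − x_{i+1}·y_i), indices taken mod 7.
Cross-terms: -17, 7, 3, -2, 4, -38, -7  ⇒  Σ = -50
Signed area = Σ/2 = -25 (negative ⇒ clockwise traversal).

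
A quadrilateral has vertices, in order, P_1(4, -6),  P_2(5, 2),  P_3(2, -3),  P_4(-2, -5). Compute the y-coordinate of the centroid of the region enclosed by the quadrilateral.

Apply the shoelace formula. First the cross-terms c_i = x_i·y_{i+1} − x_{i+1}·y_i:
  38, -19, -16, 32  ⇒  2A = 35, A = 17.5.
Then Σ (y_i + y_{i+1})·c_i = -357, so ȳ = -357 / (6·17.5) = -3.4.

-3.4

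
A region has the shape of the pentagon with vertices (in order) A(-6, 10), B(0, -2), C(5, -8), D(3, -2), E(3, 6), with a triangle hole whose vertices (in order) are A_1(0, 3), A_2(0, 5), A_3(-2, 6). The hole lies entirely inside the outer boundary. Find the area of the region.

61

Outer boundary:
Σ = (12) + (10) + (14) + (24) + (66) = 126
Area = |Σ|/2 = 63.
Hole:
A_1→A_2: (0)(5) − (0)(3) = 0
A_2→A_3: (0)(6) − (-2)(5) = 10
A_3→A_1: (-2)(3) − (0)(6) = -6
Σ = 4
Area = |Σ|/2 = 2.
Net area = 63 − 2 = 61.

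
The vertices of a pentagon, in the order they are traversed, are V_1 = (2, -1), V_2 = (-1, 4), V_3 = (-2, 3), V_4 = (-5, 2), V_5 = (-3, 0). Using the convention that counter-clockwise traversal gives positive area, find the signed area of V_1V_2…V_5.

Apply Gauss's area formula: 2A = Σ (x_i·y_{i+1} − x_{i+1}·y_i), indices taken mod 5.
Σ = (7) + (5) + (11) + (6) + (3) = 32
Signed area = Σ/2 = 16 (positive ⇒ counter-clockwise traversal).

16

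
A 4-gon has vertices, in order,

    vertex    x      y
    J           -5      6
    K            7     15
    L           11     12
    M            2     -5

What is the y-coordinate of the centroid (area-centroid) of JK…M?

521/87

Apply Gauss's area formula. First the cross-terms c_i = x_i·y_{i+1} − x_{i+1}·y_i:
  -117, -81, -79, -13  ⇒  2A = -290, A = -145.
Then Σ (y_i + y_{i+1})·c_i = -5210, so ȳ = -5210 / (6·(-145)) = 521/87.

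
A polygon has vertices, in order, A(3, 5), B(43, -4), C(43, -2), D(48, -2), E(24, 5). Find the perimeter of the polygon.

94

|AB| = √((40)² + (-9)²) = √1681 = 41
|BC| = √((0)² + (2)²) = √4 = 2
|CD| = √((5)² + (0)²) = √25 = 5
|DE| = √((-24)² + (7)²) = √625 = 25
|EA| = √((-21)² + (0)²) = √441 = 21
Perimeter = 41 + 2 + 5 + 25 + 21 = 94.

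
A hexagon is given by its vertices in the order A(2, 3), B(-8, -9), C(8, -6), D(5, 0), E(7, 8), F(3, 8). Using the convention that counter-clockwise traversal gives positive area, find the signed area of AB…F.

Apply the surveyor's formula: 2A = Σ (x_i·y_{i+1} − x_{i+1}·y_i), indices taken mod 6.
Cross-terms: 6, 120, 30, 40, 32, -7  ⇒  Σ = 221
Signed area = Σ/2 = 110.5 (positive ⇒ counter-clockwise traversal).

110.5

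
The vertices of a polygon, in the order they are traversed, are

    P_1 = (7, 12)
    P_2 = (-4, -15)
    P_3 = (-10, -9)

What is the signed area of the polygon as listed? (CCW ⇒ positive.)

-114

Σ = (-57) + (-114) + (-57) = -228
Signed area = Σ/2 = -114 (negative ⇒ clockwise traversal).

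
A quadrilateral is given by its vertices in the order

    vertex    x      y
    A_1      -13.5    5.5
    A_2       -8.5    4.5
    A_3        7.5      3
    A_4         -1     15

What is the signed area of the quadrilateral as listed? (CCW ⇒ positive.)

119.625

Apply the surveyor's formula: 2A = Σ (x_i·y_{i+1} − x_{i+1}·y_i), indices taken mod 4.
Cross-terms: -14, -59.25, 115.5, 197  ⇒  Σ = 239.25
Signed area = Σ/2 = 119.625 (positive ⇒ counter-clockwise traversal).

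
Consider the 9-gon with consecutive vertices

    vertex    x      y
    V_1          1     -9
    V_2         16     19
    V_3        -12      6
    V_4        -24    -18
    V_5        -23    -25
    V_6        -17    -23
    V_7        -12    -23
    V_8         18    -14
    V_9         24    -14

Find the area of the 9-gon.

858

Apply the surveyor's formula: 2A = Σ (x_i·y_{i+1} − x_{i+1}·y_i), indices taken mod 9.
V_1→V_2: (1)(19) − (16)(-9) = 163
V_2→V_3: (16)(6) − (-12)(19) = 324
V_3→V_4: (-12)(-18) − (-24)(6) = 360
V_4→V_5: (-24)(-25) − (-23)(-18) = 186
V_5→V_6: (-23)(-23) − (-17)(-25) = 104
V_6→V_7: (-17)(-23) − (-12)(-23) = 115
V_7→V_8: (-12)(-14) − (18)(-23) = 582
V_8→V_9: (18)(-14) − (24)(-14) = 84
V_9→V_1: (24)(-9) − (1)(-14) = -202
Σ = 1716
Area = |Σ|/2 = 858.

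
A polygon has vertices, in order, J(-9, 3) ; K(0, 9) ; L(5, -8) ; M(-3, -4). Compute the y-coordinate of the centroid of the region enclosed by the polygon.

148/215

Apply Gauss's area formula. First the cross-terms c_i = x_i·y_{i+1} − x_{i+1}·y_i:
  -81, -45, -44, -45  ⇒  2A = -215, A = -107.5.
Then Σ (y_i + y_{i+1})·c_i = -444, so ȳ = -444 / (6·(-107.5)) = 148/215.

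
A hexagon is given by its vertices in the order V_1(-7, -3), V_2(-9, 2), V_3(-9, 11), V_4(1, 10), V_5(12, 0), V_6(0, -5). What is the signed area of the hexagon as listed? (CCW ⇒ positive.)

-219

Apply the surveyor's formula: 2A = Σ (x_i·y_{i+1} − x_{i+1}·y_i), indices taken mod 6.
V_1→V_2: (-7)(2) − (-9)(-3) = -41
V_2→V_3: (-9)(11) − (-9)(2) = -81
V_3→V_4: (-9)(10) − (1)(11) = -101
V_4→V_5: (1)(0) − (12)(10) = -120
V_5→V_6: (12)(-5) − (0)(0) = -60
V_6→V_1: (0)(-3) − (-7)(-5) = -35
Σ = -438
Signed area = Σ/2 = -219 (negative ⇒ clockwise traversal).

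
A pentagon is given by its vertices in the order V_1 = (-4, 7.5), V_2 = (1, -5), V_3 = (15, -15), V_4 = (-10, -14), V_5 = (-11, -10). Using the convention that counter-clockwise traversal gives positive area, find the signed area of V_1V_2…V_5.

Cross-terms: 12.5, 60, -360, -54, -122.5  ⇒  Σ = -464
Signed area = Σ/2 = -232 (negative ⇒ clockwise traversal).

-232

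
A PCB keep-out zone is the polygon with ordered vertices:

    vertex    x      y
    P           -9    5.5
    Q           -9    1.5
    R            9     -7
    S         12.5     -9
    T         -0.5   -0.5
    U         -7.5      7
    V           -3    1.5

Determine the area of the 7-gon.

40.375

Apply the surveyor's formula: 2A = Σ (x_i·y_{i+1} − x_{i+1}·y_i), indices taken mod 7.
P→Q: (-9)(1.5) − (-9)(5.5) = 36
Q→R: (-9)(-7) − (9)(1.5) = 49.5
R→S: (9)(-9) − (12.5)(-7) = 6.5
S→T: (12.5)(-0.5) − (-0.5)(-9) = -10.75
T→U: (-0.5)(7) − (-7.5)(-0.5) = -7.25
U→V: (-7.5)(1.5) − (-3)(7) = 9.75
V→P: (-3)(5.5) − (-9)(1.5) = -3
Σ = 80.75
Area = |Σ|/2 = 40.375.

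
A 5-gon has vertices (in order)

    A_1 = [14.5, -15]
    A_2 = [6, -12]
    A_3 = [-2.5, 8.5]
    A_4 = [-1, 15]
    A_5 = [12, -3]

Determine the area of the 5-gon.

Cross-terms: -84, 21, -29, -177, -136.5  ⇒  Σ = -405.5
Area = |Σ|/2 = 202.75.

202.75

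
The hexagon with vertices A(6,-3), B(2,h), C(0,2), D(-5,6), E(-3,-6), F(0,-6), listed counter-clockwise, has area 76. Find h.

5

The doubled signed area Σ (x_i y_{i+1} − x_{i+1} y_i) is linear in h.
With h=0 it equals 122; the coefficient of h is 6 (from the two edges through B).
So 6·h + 122 = 2·76 = 152 ⇒ h = 5.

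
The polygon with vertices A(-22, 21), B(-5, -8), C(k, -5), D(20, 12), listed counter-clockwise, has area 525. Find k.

The doubled signed area Σ (x_i y_{i+1} − x_{i+1} y_i) is linear in k.
With k=0 it equals 1090; the coefficient of k is 20 (from the two edges through C).
So 20·k + 1090 = 2·525 = 1050 ⇒ k = -2.

-2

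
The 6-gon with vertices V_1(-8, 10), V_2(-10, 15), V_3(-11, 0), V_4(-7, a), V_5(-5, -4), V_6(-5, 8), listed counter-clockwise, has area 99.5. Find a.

-12

Write out the shoelace sum; only the two edges meeting at V_4 involve a:
2·Area = [((-11)·a − (-7)·0) + ((-7)·(-4) − (-5)·a)] + 99
       = -6·a + 127 = 199
⇒ a = -12.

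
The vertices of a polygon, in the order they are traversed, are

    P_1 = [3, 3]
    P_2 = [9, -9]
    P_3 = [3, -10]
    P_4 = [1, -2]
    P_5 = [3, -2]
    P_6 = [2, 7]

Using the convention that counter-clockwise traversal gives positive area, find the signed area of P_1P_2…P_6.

-49.5

Apply the shoelace formula: 2A = Σ (x_i·y_{i+1} − x_{i+1}·y_i), indices taken mod 6.
P_1→P_2: (3)(-9) − (9)(3) = -54
P_2→P_3: (9)(-10) − (3)(-9) = -63
P_3→P_4: (3)(-2) − (1)(-10) = 4
P_4→P_5: (1)(-2) − (3)(-2) = 4
P_5→P_6: (3)(7) − (2)(-2) = 25
P_6→P_1: (2)(3) − (3)(7) = -15
Σ = -99
Signed area = Σ/2 = -49.5 (negative ⇒ clockwise traversal).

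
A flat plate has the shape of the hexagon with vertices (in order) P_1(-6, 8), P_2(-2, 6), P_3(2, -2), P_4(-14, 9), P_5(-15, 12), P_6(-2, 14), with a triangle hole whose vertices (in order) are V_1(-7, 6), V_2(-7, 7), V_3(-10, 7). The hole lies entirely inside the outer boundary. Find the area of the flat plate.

Outer boundary:
Apply the shoelace (surveyor's) formula: 2A = Σ (x_i·y_{i+1} − x_{i+1}·y_i), indices taken mod 6.
Cross-terms: -20, -8, -10, -33, -186, 68  ⇒  Σ = -189
Area = |Σ|/2 = 94.5.
Hole:
V_1→V_2: (-7)(7) − (-7)(6) = -7
V_2→V_3: (-7)(7) − (-10)(7) = 21
V_3→V_1: (-10)(6) − (-7)(7) = -11
Σ = 3
Area = |Σ|/2 = 1.5.
Net area = 94.5 − 1.5 = 93.

93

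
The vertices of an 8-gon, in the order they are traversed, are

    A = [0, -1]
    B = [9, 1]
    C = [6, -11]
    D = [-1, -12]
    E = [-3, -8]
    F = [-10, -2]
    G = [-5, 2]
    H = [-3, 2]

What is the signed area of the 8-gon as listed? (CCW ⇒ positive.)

Apply the shoelace (surveyor's) formula: 2A = Σ (x_i·y_{i+1} − x_{i+1}·y_i), indices taken mod 8.
Σ = (9) + (-105) + (-83) + (-28) + (-74) + (-30) + (-4) + (3) = -312
Signed area = Σ/2 = -156 (negative ⇒ clockwise traversal).

-156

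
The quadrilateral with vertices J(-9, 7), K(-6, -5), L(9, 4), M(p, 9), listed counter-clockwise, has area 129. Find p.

-4

The doubled signed area Σ (x_i y_{i+1} − x_{i+1} y_i) is linear in p.
With p=0 it equals 270; the coefficient of p is 3 (from the two edges through M).
So 3·p + 270 = 2·129 = 258 ⇒ p = -4.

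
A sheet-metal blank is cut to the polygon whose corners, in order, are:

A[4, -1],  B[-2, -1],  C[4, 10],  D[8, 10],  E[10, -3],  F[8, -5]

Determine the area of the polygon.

100

Σ = (-6) + (-16) + (-40) + (-124) + (-26) + (12) = -200
Area = |Σ|/2 = 100.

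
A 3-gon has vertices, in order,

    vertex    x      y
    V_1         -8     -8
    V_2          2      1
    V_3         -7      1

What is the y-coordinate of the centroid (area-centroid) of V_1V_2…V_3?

Apply Gauss's area formula. First the cross-terms c_i = x_i·y_{i+1} − x_{i+1}·y_i:
  8, 9, 64  ⇒  2A = 81, A = 40.5.
Then Σ (y_i + y_{i+1})·c_i = -486, so ȳ = -486 / (6·40.5) = -2.

-2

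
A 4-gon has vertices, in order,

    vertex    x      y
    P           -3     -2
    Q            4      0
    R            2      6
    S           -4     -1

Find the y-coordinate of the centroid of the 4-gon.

223/177

Apply the surveyor's formula. First the cross-terms c_i = x_i·y_{i+1} − x_{i+1}·y_i:
  8, 24, 22, 5  ⇒  2A = 59, A = 29.5.
Then Σ (y_i + y_{i+1})·c_i = 223, so ȳ = 223 / (6·29.5) = 223/177.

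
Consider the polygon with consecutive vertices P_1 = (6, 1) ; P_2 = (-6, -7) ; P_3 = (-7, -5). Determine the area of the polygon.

Apply Gauss's area formula: 2A = Σ (x_i·y_{i+1} − x_{i+1}·y_i), indices taken mod 3.
P_1→P_2: (6)(-7) − (-6)(1) = -36
P_2→P_3: (-6)(-5) − (-7)(-7) = -19
P_3→P_1: (-7)(1) − (6)(-5) = 23
Σ = -32
Area = |Σ|/2 = 16.

16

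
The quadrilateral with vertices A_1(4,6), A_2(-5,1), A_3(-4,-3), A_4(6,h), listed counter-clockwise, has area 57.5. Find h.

-1

Write out the shoelace sum; only the two edges meeting at A_4 involve h:
2·Area = [((-4)·h − 6·(-3)) + (6·6 − 4·h)] + 53
       = -8·h + 107 = 115
⇒ h = -1.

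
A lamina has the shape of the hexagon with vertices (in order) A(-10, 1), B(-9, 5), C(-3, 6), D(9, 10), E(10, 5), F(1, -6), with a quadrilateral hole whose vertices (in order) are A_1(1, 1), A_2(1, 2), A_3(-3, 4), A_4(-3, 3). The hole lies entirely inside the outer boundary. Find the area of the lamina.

167.5

Outer boundary:
Σ = (-41) + (-39) + (-84) + (-55) + (-65) + (-59) = -343
Area = |Σ|/2 = 171.5.
Hole:
Apply the surveyor's formula: 2A = Σ (x_i·y_{i+1} − x_{i+1}·y_i), indices taken mod 4.
A_1→A_2: (1)(2) − (1)(1) = 1
A_2→A_3: (1)(4) − (-3)(2) = 10
A_3→A_4: (-3)(3) − (-3)(4) = 3
A_4→A_1: (-3)(1) − (1)(3) = -6
Σ = 8
Area = |Σ|/2 = 4.
Net area = 171.5 − 4 = 167.5.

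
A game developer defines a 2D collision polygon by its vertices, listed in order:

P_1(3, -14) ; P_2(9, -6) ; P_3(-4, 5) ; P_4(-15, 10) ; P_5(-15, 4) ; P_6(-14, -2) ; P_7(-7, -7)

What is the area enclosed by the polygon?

271.5

Apply Gauss's area formula: 2A = Σ (x_i·y_{i+1} − x_{i+1}·y_i), indices taken mod 7.
Σ = (108) + (21) + (35) + (90) + (86) + (84) + (119) = 543
Area = |Σ|/2 = 271.5.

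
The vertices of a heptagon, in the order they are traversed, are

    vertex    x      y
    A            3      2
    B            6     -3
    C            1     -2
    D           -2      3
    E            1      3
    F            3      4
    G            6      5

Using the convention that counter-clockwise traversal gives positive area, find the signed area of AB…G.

Apply the shoelace formula: 2A = Σ (x_i·y_{i+1} − x_{i+1}·y_i), indices taken mod 7.
Σ = (-21) + (-9) + (-1) + (-9) + (-5) + (-9) + (-3) = -57
Signed area = Σ/2 = -28.5 (negative ⇒ clockwise traversal).

-28.5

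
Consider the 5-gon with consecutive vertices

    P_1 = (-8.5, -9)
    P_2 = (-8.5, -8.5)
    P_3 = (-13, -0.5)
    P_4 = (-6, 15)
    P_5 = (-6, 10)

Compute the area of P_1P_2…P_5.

69.75

Apply Gauss's area formula: 2A = Σ (x_i·y_{i+1} − x_{i+1}·y_i), indices taken mod 5.
P_1→P_2: (-8.5)(-8.5) − (-8.5)(-9) = -4.25
P_2→P_3: (-8.5)(-0.5) − (-13)(-8.5) = -106.25
P_3→P_4: (-13)(15) − (-6)(-0.5) = -198
P_4→P_5: (-6)(10) − (-6)(15) = 30
P_5→P_1: (-6)(-9) − (-8.5)(10) = 139
Σ = -139.5
Area = |Σ|/2 = 69.75.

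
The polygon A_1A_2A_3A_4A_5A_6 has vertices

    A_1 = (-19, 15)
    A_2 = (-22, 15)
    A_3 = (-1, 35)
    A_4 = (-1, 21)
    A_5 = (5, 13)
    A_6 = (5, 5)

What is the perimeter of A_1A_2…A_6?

90

|A_1A_2| = √((-3)² + (0)²) = √9 = 3
|A_2A_3| = √((21)² + (20)²) = √841 = 29
|A_3A_4| = √((0)² + (-14)²) = √196 = 14
|A_4A_5| = √((6)² + (-8)²) = √100 = 10
|A_5A_6| = √((0)² + (-8)²) = √64 = 8
|A_6A_1| = √((-24)² + (10)²) = √676 = 26
Perimeter = 3 + 29 + 14 + 10 + 8 + 26 = 90.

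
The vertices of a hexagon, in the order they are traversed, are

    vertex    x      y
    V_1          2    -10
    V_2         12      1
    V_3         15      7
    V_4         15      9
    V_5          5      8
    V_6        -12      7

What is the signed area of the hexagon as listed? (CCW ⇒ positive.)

266.5

Apply the shoelace (surveyor's) formula: 2A = Σ (x_i·y_{i+1} − x_{i+1}·y_i), indices taken mod 6.
Cross-terms: 122, 69, 30, 75, 131, 106  ⇒  Σ = 533
Signed area = Σ/2 = 266.5 (positive ⇒ counter-clockwise traversal).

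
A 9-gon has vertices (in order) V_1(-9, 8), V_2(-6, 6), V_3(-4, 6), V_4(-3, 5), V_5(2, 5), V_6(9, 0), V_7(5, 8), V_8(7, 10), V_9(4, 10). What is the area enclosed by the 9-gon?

64

V_1→V_2: (-9)(6) − (-6)(8) = -6
V_2→V_3: (-6)(6) − (-4)(6) = -12
V_3→V_4: (-4)(5) − (-3)(6) = -2
V_4→V_5: (-3)(5) − (2)(5) = -25
V_5→V_6: (2)(0) − (9)(5) = -45
V_6→V_7: (9)(8) − (5)(0) = 72
V_7→V_8: (5)(10) − (7)(8) = -6
V_8→V_9: (7)(10) − (4)(10) = 30
V_9→V_1: (4)(8) − (-9)(10) = 122
Σ = 128
Area = |Σ|/2 = 64.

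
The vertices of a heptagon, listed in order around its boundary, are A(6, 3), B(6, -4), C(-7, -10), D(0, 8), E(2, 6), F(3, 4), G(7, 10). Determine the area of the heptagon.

124.5

Apply the shoelace formula: 2A = Σ (x_i·y_{i+1} − x_{i+1}·y_i), indices taken mod 7.
Σ = (-42) + (-88) + (-56) + (-16) + (-10) + (2) + (-39) = -249
Area = |Σ|/2 = 124.5.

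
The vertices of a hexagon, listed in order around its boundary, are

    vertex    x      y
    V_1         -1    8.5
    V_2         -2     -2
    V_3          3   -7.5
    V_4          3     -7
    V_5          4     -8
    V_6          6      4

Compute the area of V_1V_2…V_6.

82.25

Apply the shoelace formula: 2A = Σ (x_i·y_{i+1} − x_{i+1}·y_i), indices taken mod 6.
Cross-terms: 19, 21, 1.5, 4, 64, 55  ⇒  Σ = 164.5
Area = |Σ|/2 = 82.25.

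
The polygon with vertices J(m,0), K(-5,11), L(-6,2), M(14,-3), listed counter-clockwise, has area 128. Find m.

The doubled signed area Σ (x_i y_{i+1} − x_{i+1} y_i) is linear in m.
With m=0 it equals 46; the coefficient of m is 14 (from the two edges through J).
So 14·m + 46 = 2·128 = 256 ⇒ m = 15.

15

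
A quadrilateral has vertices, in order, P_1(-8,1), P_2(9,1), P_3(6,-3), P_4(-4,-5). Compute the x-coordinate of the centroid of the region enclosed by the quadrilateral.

1/6

Apply Gauss's area formula. First the cross-terms c_i = x_i·y_{i+1} − x_{i+1}·y_i:
  -17, -33, -42, -44  ⇒  2A = -136, A = -68.
Then Σ (x_i + x_{i+1})·c_i = -68, so x̄ = -68 / (6·(-68)) = 1/6.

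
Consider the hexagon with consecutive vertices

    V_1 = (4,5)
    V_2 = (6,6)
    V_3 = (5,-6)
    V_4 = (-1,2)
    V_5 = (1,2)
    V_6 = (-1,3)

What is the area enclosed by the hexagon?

42

Cross-terms: -6, -66, 4, -4, 5, -17  ⇒  Σ = -84
Area = |Σ|/2 = 42.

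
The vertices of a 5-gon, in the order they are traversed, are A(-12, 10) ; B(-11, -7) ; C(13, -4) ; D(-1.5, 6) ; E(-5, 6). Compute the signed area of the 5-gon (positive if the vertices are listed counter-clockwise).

222

Σ = (194) + (135) + (72) + (21) + (22) = 444
Signed area = Σ/2 = 222 (positive ⇒ counter-clockwise traversal).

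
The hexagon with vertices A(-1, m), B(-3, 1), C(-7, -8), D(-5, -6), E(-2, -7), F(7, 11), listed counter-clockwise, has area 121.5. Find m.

The doubled signed area Σ (x_i y_{i+1} − x_{i+1} y_i) is linear in m.
With m=0 it equals 93; the coefficient of m is 10 (from the two edges through A).
So 10·m + 93 = 2·121.5 = 243 ⇒ m = 15.

15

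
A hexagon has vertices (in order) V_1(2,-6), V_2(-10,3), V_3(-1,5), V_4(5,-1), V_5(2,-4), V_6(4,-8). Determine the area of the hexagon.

Σ = (-54) + (-47) + (-24) + (-18) + (0) + (-8) = -151
Area = |Σ|/2 = 75.5.

75.5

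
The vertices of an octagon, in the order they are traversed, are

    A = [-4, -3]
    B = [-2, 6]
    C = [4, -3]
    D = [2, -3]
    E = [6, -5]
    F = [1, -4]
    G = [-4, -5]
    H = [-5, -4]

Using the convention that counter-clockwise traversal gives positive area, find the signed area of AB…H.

Apply the shoelace (surveyor's) formula: 2A = Σ (x_i·y_{i+1} − x_{i+1}·y_i), indices taken mod 8.
Cross-terms: -30, -18, -6, 8, -19, -21, -9, -1  ⇒  Σ = -96
Signed area = Σ/2 = -48 (negative ⇒ clockwise traversal).

-48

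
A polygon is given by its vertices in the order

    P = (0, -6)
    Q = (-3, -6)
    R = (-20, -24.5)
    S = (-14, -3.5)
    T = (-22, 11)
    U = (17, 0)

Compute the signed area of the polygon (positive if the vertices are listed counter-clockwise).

-428.75

Σ = (-18) + (-46.5) + (-273) + (-231) + (-187) + (-102) = -857.5
Signed area = Σ/2 = -428.75 (negative ⇒ clockwise traversal).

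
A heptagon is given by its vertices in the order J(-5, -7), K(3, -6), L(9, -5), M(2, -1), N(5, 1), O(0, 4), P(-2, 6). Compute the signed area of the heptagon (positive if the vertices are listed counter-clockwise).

85

Σ = (51) + (39) + (1) + (7) + (20) + (8) + (44) = 170
Signed area = Σ/2 = 85 (positive ⇒ counter-clockwise traversal).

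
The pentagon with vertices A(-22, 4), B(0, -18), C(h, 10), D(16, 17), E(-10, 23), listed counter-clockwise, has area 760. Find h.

The doubled signed area Σ (x_i y_{i+1} − x_{i+1} y_i) is linear in h.
With h=0 it equals 1240; the coefficient of h is 35 (from the two edges through C).
So 35·h + 1240 = 2·760 = 1520 ⇒ h = 8.

8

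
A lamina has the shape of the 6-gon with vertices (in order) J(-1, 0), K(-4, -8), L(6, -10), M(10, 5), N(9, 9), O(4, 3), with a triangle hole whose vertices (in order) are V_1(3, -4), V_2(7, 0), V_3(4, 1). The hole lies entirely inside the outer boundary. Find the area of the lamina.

124.5

Outer boundary:
Apply the surveyor's formula: 2A = Σ (x_i·y_{i+1} − x_{i+1}·y_i), indices taken mod 6.
J→K: (-1)(-8) − (-4)(0) = 8
K→L: (-4)(-10) − (6)(-8) = 88
L→M: (6)(5) − (10)(-10) = 130
M→N: (10)(9) − (9)(5) = 45
N→O: (9)(3) − (4)(9) = -9
O→J: (4)(0) − (-1)(3) = 3
Σ = 265
Area = |Σ|/2 = 132.5.
Hole:
Cross-terms: 28, 7, -19  ⇒  Σ = 16
Area = |Σ|/2 = 8.
Net area = 132.5 − 8 = 124.5.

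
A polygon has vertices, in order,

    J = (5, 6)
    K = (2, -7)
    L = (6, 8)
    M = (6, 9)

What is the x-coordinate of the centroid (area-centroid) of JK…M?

Apply Gauss's area formula. First the cross-terms c_i = x_i·y_{i+1} − x_{i+1}·y_i:
  -47, 58, 6, -9  ⇒  2A = 8, A = 4.
Then Σ (x_i + x_{i+1})·c_i = 108, so x̄ = 108 / (6·4) = 4.5.

4.5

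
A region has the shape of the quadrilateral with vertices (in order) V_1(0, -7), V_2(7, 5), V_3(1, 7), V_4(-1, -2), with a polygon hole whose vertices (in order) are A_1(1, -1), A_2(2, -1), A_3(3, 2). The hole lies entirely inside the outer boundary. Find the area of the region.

51

Outer boundary:
Apply Gauss's area formula: 2A = Σ (x_i·y_{i+1} − x_{i+1}·y_i), indices taken mod 4.
Cross-terms: 49, 44, 5, 7  ⇒  Σ = 105
Area = |Σ|/2 = 52.5.
Hole:
Cross-terms: 1, 7, -5  ⇒  Σ = 3
Area = |Σ|/2 = 1.5.
Net area = 52.5 − 1.5 = 51.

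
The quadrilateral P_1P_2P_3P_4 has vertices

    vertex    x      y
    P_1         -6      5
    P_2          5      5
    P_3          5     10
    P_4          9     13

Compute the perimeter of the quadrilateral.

|P_1P_2| = √((11)² + (0)²) = √121 = 11
|P_2P_3| = √((0)² + (5)²) = √25 = 5
|P_3P_4| = √((4)² + (3)²) = √25 = 5
|P_4P_1| = √((-15)² + (-8)²) = √289 = 17
Perimeter = 11 + 5 + 5 + 17 = 38.

38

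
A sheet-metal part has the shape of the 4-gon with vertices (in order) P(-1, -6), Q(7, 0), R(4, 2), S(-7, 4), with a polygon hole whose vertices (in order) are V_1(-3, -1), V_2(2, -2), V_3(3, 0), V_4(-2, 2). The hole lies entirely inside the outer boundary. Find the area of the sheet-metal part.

Outer boundary:
P→Q: (-1)(0) − (7)(-6) = 42
Q→R: (7)(2) − (4)(0) = 14
R→S: (4)(4) − (-7)(2) = 30
S→P: (-7)(-6) − (-1)(4) = 46
Σ = 132
Area = |Σ|/2 = 66.
Hole:
Apply Gauss's area formula: 2A = Σ (x_i·y_{i+1} − x_{i+1}·y_i), indices taken mod 4.
V_1→V_2: (-3)(-2) − (2)(-1) = 8
V_2→V_3: (2)(0) − (3)(-2) = 6
V_3→V_4: (3)(2) − (-2)(0) = 6
V_4→V_1: (-2)(-1) − (-3)(2) = 8
Σ = 28
Area = |Σ|/2 = 14.
Net area = 66 − 14 = 52.

52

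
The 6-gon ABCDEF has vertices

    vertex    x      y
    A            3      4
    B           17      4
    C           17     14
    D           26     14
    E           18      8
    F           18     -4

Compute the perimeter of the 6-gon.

|AB| = √((14)² + (0)²) = √196 = 14
|BC| = √((0)² + (10)²) = √100 = 10
|CD| = √((9)² + (0)²) = √81 = 9
|DE| = √((-8)² + (-6)²) = √100 = 10
|EF| = √((0)² + (-12)²) = √144 = 12
|FA| = √((-15)² + (8)²) = √289 = 17
Perimeter = 14 + 10 + 9 + 10 + 12 + 17 = 72.

72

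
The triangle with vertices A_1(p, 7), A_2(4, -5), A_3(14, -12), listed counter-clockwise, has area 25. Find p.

Write out the shoelace sum; only the two edges meeting at A_1 involve p:
2·Area = [(14·7 − p·(-12)) + (p·(-5) − 4·7)] + 22
       = 7·p + 92 = 50
⇒ p = -6.

-6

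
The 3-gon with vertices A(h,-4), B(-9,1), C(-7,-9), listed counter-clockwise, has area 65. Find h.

Write out the shoelace sum; only the two edges meeting at A involve h:
2·Area = [((-7)·(-4) − h·(-9)) + (h·1 − (-9)·(-4))] + 88
       = 10·h + 80 = 130
⇒ h = 5.

5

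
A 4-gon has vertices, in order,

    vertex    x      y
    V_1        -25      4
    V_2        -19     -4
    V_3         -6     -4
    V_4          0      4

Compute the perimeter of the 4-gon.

|V_1V_2| = √((6)² + (-8)²) = √100 = 10
|V_2V_3| = √((13)² + (0)²) = √169 = 13
|V_3V_4| = √((6)² + (8)²) = √100 = 10
|V_4V_1| = √((-25)² + (0)²) = √625 = 25
Perimeter = 10 + 13 + 10 + 25 = 58.

58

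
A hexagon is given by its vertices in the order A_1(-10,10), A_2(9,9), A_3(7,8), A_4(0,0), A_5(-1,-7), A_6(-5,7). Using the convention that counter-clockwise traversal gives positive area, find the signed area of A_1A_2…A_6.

-96.5

Apply Gauss's area formula: 2A = Σ (x_i·y_{i+1} − x_{i+1}·y_i), indices taken mod 6.
Σ = (-180) + (9) + (0) + (0) + (-42) + (20) = -193
Signed area = Σ/2 = -96.5 (negative ⇒ clockwise traversal).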